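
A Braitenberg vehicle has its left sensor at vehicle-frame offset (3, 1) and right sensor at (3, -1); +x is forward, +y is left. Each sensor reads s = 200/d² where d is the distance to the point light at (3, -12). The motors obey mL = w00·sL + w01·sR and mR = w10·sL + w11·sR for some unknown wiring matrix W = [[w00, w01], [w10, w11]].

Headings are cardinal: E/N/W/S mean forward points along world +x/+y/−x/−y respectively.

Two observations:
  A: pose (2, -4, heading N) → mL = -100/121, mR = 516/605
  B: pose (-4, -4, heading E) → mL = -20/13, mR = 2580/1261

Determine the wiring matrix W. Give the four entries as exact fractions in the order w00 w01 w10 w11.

0 -1/2 -1/2 1

obs A: pose=(2,-4,N) → sL=8/5, sR=200/121, mL=-100/121, mR=516/605
obs B: pose=(-4,-4,E) → sL=200/97, sR=40/13, mL=-20/13, mR=2580/1261
sensor matrix S = [[8/5, 200/121], [200/97, 40/13]]; det S = 231168/152581
solve [mL_A; mL_B] = S·[w00; w01] and [mR_A; mR_B] = S·[w10; w11]:
  w00 = 0, w01 = -1/2, w10 = -1/2, w11 = 1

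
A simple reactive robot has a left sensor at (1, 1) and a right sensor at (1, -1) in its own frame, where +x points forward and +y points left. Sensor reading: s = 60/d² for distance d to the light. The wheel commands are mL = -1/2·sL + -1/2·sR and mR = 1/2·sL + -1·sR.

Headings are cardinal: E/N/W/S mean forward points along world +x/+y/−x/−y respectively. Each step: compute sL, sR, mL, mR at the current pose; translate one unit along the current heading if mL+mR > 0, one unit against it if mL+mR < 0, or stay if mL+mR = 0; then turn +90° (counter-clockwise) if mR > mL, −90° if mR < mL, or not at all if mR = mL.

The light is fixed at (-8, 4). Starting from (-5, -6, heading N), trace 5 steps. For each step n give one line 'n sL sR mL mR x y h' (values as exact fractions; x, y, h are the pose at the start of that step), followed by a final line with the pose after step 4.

n=0: pose=(-5,-6,N); sL=12/17, sR=60/97; mL=-1092/1649, mR=-438/1649; mL+mR=-90/97 → advance -1; mR−mL=654/1649 → turn +1·90°
n=1: pose=(-5,-7,W); sL=15/37, sR=15/26; mL=-945/1924, mR=-180/481; mL+mR=-45/52 → advance -1; mR−mL=225/1924 → turn +1·90°
n=2: pose=(-4,-7,S); sL=60/169, sR=20/51; mL=-3220/8619, mR=-1850/8619; mL+mR=-10/17 → advance -1; mR−mL=1370/8619 → turn +1·90°
n=3: pose=(-4,-6,E); sL=30/53, sR=30/73; mL=-1890/3869, mR=-495/3869; mL+mR=-45/73 → advance -1; mR−mL=1395/3869 → turn +1·90°
n=4: pose=(-5,-6,N); sL=12/17, sR=60/97; mL=-1092/1649, mR=-438/1649; mL+mR=-90/97 → advance -1; mR−mL=654/1649 → turn +1·90°

0 12/17 60/97 -1092/1649 -438/1649 -5 -6 N
1 15/37 15/26 -945/1924 -180/481 -5 -7 W
2 60/169 20/51 -3220/8619 -1850/8619 -4 -7 S
3 30/53 30/73 -1890/3869 -495/3869 -4 -6 E
4 12/17 60/97 -1092/1649 -438/1649 -5 -6 N
final -5 -7 W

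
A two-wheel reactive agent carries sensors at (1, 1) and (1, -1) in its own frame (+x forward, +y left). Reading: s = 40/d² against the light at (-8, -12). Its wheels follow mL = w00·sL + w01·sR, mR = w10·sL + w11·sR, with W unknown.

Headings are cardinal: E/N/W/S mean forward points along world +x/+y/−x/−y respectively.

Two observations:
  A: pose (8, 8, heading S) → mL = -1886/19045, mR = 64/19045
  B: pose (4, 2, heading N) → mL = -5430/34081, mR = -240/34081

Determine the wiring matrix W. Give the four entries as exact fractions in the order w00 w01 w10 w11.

obs A: pose=(8,8,S) → sL=4/65, sR=20/293, mL=-1886/19045, mR=64/19045
obs B: pose=(4,2,N) → sL=20/173, sR=20/197, mL=-5430/34081, mR=-240/34081
sensor matrix S = [[4/65, 20/293], [20/173, 20/197]]; det S = -213376/129814529
solve [mL_A; mL_B] = S·[w00; w01] and [mR_A; mR_B] = S·[w10; w11]:
  w00 = -1/2, w01 = -1, w10 = -1/2, w11 = 1/2

-1/2 -1 -1/2 1/2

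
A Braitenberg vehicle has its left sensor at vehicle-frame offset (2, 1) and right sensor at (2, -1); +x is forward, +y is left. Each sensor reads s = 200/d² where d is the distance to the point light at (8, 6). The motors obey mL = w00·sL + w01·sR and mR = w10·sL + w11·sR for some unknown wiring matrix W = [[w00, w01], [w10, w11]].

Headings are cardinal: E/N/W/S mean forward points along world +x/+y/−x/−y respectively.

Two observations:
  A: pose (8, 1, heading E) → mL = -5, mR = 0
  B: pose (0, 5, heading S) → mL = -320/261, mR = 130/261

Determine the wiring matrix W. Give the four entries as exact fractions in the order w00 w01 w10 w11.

obs A: pose=(8,1,E) → sL=10, sR=5, mL=-5, mR=0
obs B: pose=(0,5,S) → sL=100/29, sR=20/9, mL=-320/261, mR=130/261
sensor matrix S = [[10, 5], [100/29, 20/9]]; det S = 1300/261
solve [mL_A; mL_B] = S·[w00; w01] and [mR_A; mR_B] = S·[w10; w11]:
  w00 = -1, w01 = 1, w10 = -1/2, w11 = 1

-1 1 -1/2 1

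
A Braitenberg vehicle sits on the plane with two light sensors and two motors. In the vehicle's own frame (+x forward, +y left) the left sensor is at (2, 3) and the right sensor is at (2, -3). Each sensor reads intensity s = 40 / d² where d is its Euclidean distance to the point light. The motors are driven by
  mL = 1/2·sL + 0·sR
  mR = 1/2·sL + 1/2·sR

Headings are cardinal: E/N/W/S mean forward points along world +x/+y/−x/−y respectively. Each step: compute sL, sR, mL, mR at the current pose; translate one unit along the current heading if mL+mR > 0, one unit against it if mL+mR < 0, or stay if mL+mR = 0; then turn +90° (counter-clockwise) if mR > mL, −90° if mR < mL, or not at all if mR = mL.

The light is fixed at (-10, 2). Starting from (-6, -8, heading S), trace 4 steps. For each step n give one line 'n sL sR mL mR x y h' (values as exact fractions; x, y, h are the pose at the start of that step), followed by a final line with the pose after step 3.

0 40/193 8/29 20/193 1352/5597 -6 -8 S
1 2/5 5/29 1/5 83/290 -6 -9 E
2 8/17 8/29 4/17 184/493 -5 -9 N
3 20/89 20/29 10/89 1180/2581 -5 -8 W
final -6 -8 S

n=0: pose=(-6,-8,S); sL=40/193, sR=8/29; mL=20/193, mR=1352/5597; mL+mR=1932/5597 → advance +1; mR−mL=4/29 → turn +1·90°
n=1: pose=(-6,-9,E); sL=2/5, sR=5/29; mL=1/5, mR=83/290; mL+mR=141/290 → advance +1; mR−mL=5/58 → turn +1·90°
n=2: pose=(-5,-9,N); sL=8/17, sR=8/29; mL=4/17, mR=184/493; mL+mR=300/493 → advance +1; mR−mL=4/29 → turn +1·90°
n=3: pose=(-5,-8,W); sL=20/89, sR=20/29; mL=10/89, mR=1180/2581; mL+mR=1470/2581 → advance +1; mR−mL=10/29 → turn +1·90°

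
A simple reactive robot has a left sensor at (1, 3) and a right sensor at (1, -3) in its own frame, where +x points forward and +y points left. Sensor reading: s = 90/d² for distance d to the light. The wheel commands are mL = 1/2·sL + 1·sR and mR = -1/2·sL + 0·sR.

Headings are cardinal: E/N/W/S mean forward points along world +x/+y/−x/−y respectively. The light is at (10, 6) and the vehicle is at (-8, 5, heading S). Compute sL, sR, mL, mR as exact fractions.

90/229 18/89 8127/20381 -45/229

left sensor world pos  = (-5, 4); dL² = 229
right sensor world pos = (-11, 4); dR² = 445
sL = 90/229 = 90/229
sR = 90/445 = 18/89
mL = 1/2·sL + 1·sR = 8127/20381
mR = -1/2·sL + 0·sR = -45/229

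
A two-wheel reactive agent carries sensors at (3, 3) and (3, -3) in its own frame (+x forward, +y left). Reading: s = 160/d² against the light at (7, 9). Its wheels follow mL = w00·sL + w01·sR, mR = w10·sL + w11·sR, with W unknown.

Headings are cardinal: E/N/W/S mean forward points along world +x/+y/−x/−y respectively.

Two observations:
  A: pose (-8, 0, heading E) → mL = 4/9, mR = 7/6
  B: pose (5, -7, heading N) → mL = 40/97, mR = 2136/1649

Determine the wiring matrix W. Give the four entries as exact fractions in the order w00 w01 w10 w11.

obs A: pose=(-8,0,E) → sL=8/9, sR=5/9, mL=4/9, mR=7/6
obs B: pose=(5,-7,N) → sL=80/97, sR=16/17, mL=40/97, mR=2136/1649
sensor matrix S = [[8/9, 5/9], [80/97, 16/17]]; det S = 624/1649
solve [mL_A; mL_B] = S·[w00; w01] and [mR_A; mR_B] = S·[w10; w11]:
  w00 = 1/2, w01 = 0, w10 = 1, w11 = 1/2

1/2 0 1 1/2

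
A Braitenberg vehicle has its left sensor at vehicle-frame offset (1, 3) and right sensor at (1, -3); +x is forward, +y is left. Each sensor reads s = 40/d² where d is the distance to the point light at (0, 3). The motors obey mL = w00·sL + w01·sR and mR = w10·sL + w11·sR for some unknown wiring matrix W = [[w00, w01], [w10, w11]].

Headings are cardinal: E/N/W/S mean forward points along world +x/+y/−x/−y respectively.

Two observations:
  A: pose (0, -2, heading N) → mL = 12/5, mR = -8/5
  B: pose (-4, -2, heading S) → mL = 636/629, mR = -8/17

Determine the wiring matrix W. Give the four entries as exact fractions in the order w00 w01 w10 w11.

obs A: pose=(0,-2,N) → sL=8/5, sR=8/5, mL=12/5, mR=-8/5
obs B: pose=(-4,-2,S) → sL=40/37, sR=8/17, mL=636/629, mR=-8/17
sensor matrix S = [[8/5, 8/5], [40/37, 8/17]]; det S = -3072/3145
solve [mL_A; mL_B] = S·[w00; w01] and [mR_A; mR_B] = S·[w10; w11]:
  w00 = 1/2, w01 = 1, w10 = 0, w11 = -1

1/2 1 0 -1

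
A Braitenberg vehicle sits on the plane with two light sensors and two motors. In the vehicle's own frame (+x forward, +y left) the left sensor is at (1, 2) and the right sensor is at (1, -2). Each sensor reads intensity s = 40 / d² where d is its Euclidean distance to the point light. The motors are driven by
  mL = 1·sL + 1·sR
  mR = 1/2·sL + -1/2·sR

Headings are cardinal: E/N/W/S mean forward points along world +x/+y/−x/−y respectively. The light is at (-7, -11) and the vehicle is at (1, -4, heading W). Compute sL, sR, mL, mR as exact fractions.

left sensor world pos  = (0, -6); dL² = 74
right sensor world pos = (0, -2); dR² = 130
sL = 40/74 = 20/37
sR = 40/130 = 4/13
mL = 1·sL + 1·sR = 408/481
mR = 1/2·sL + -1/2·sR = 56/481

20/37 4/13 408/481 56/481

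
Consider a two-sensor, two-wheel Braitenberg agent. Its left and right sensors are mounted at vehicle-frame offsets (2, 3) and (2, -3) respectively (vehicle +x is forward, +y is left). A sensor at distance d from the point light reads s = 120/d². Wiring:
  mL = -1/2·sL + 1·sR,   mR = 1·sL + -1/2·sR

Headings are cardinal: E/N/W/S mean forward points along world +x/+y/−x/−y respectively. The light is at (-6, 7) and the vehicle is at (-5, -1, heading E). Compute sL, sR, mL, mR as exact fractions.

60/17 12/13 -186/221 678/221

left sensor world pos  = (-3, 2); dL² = 34
right sensor world pos = (-3, -4); dR² = 130
sL = 120/34 = 60/17
sR = 120/130 = 12/13
mL = -1/2·sL + 1·sR = -186/221
mR = 1·sL + -1/2·sR = 678/221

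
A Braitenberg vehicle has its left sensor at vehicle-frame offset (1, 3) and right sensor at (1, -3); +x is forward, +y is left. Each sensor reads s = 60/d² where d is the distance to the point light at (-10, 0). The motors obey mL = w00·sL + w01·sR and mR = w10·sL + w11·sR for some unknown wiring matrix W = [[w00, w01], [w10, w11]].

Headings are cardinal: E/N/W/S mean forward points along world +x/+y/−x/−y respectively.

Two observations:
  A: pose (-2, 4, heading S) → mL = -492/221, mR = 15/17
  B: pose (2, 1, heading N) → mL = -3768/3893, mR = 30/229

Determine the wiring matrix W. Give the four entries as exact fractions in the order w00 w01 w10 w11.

obs A: pose=(-2,4,S) → sL=6/13, sR=30/17, mL=-492/221, mR=15/17
obs B: pose=(2,1,N) → sL=12/17, sR=60/229, mL=-3768/3893, mR=30/229
sensor matrix S = [[6/13, 30/17], [12/17, 60/229]]; det S = -967680/860353
solve [mL_A; mL_B] = S·[w00; w01] and [mR_A; mR_B] = S·[w10; w11]:
  w00 = -1, w01 = -1, w10 = 0, w11 = 1/2

-1 -1 0 1/2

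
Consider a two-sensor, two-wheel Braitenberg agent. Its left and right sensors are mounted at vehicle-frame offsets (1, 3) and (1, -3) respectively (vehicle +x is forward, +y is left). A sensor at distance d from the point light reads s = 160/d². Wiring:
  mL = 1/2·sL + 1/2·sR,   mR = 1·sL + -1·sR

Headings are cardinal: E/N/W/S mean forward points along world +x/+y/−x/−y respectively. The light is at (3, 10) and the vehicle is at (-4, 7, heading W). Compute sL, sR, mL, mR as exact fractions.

left sensor world pos  = (-5, 4); dL² = 100
right sensor world pos = (-5, 10); dR² = 64
sL = 160/100 = 8/5
sR = 160/64 = 5/2
mL = 1/2·sL + 1/2·sR = 41/20
mR = 1·sL + -1·sR = -9/10

8/5 5/2 41/20 -9/10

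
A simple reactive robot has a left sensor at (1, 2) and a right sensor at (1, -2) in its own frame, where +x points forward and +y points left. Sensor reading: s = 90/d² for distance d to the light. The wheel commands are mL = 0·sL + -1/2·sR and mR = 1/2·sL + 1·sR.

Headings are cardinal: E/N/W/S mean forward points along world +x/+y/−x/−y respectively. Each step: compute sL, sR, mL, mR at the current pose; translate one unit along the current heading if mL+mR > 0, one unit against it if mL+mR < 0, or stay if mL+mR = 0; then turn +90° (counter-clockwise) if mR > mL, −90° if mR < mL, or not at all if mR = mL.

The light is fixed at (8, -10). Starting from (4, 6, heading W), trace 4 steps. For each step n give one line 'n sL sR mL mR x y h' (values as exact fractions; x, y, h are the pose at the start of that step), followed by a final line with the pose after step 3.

0 90/221 90/349 -45/349 35595/77129 4 6 W
1 5/13 45/137 -45/274 1855/3562 3 6 S
2 18/61 18/37 -9/37 1431/2257 3 5 E
3 45/146 9/26 -9/52 1899/3796 4 5 N
final 4 6 W

n=0: pose=(4,6,W); sL=90/221, sR=90/349; mL=-45/349, mR=35595/77129; mL+mR=25650/77129 → advance +1; mR−mL=45540/77129 → turn +1·90°
n=1: pose=(3,6,S); sL=5/13, sR=45/137; mL=-45/274, mR=1855/3562; mL+mR=635/1781 → advance +1; mR−mL=1220/1781 → turn +1·90°
n=2: pose=(3,5,E); sL=18/61, sR=18/37; mL=-9/37, mR=1431/2257; mL+mR=882/2257 → advance +1; mR−mL=1980/2257 → turn +1·90°
n=3: pose=(4,5,N); sL=45/146, sR=9/26; mL=-9/52, mR=1899/3796; mL+mR=621/1898 → advance +1; mR−mL=639/949 → turn +1·90°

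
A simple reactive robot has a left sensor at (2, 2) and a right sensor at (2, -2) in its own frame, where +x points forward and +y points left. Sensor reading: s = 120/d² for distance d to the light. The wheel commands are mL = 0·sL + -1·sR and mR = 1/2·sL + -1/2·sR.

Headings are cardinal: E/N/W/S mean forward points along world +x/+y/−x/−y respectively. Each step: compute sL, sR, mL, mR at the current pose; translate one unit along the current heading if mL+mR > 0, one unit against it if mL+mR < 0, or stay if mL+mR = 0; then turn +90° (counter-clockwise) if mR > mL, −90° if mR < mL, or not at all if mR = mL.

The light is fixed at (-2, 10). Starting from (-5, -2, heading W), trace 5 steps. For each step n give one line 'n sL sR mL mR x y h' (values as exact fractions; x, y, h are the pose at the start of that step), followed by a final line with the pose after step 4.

0 120/221 24/25 -24/25 -1152/5525 -5 -2 W
1 30/49 30/53 -30/53 60/2597 -4 -2 S
2 40/27 120/169 -120/169 1760/4563 -4 -1 E
3 60/53 60/41 -60/41 -360/2173 -5 -1 N
4 120/221 24/25 -24/25 -1152/5525 -5 -2 W
final -4 -2 S

n=0: pose=(-5,-2,W); sL=120/221, sR=24/25; mL=-24/25, mR=-1152/5525; mL+mR=-6456/5525 → advance -1; mR−mL=4152/5525 → turn +1·90°
n=1: pose=(-4,-2,S); sL=30/49, sR=30/53; mL=-30/53, mR=60/2597; mL+mR=-1410/2597 → advance -1; mR−mL=1530/2597 → turn +1·90°
n=2: pose=(-4,-1,E); sL=40/27, sR=120/169; mL=-120/169, mR=1760/4563; mL+mR=-1480/4563 → advance -1; mR−mL=5000/4563 → turn +1·90°
n=3: pose=(-5,-1,N); sL=60/53, sR=60/41; mL=-60/41, mR=-360/2173; mL+mR=-3540/2173 → advance -1; mR−mL=2820/2173 → turn +1·90°
n=4: pose=(-5,-2,W); sL=120/221, sR=24/25; mL=-24/25, mR=-1152/5525; mL+mR=-6456/5525 → advance -1; mR−mL=4152/5525 → turn +1·90°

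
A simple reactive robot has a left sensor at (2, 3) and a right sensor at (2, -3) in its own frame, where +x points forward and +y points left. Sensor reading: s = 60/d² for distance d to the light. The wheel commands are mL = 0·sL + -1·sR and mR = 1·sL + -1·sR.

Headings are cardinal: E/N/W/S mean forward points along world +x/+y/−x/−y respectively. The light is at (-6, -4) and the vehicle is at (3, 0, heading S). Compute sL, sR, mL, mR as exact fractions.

15/37 3/2 -3/2 -81/74

left sensor world pos  = (6, -2); dL² = 148
right sensor world pos = (0, -2); dR² = 40
sL = 60/148 = 15/37
sR = 60/40 = 3/2
mL = 0·sL + -1·sR = -3/2
mR = 1·sL + -1·sR = -81/74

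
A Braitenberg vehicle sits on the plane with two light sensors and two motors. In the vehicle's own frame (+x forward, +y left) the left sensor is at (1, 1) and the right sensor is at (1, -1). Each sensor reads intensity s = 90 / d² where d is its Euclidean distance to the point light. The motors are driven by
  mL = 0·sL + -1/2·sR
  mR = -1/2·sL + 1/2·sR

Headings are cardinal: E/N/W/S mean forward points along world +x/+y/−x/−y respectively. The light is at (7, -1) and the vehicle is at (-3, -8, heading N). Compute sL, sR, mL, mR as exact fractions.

left sensor world pos  = (-4, -7); dL² = 157
right sensor world pos = (-2, -7); dR² = 117
sL = 90/157 = 90/157
sR = 90/117 = 10/13
mL = 0·sL + -1/2·sR = -5/13
mR = -1/2·sL + 1/2·sR = 200/2041

90/157 10/13 -5/13 200/2041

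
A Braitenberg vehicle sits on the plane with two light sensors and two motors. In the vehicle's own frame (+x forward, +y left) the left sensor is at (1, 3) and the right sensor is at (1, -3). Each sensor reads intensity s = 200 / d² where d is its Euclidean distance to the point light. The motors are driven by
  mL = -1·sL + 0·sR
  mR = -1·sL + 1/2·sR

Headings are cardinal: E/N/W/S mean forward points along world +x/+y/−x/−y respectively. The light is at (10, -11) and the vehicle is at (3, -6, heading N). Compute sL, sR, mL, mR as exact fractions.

25/17 50/13 -25/17 100/221

left sensor world pos  = (0, -5); dL² = 136
right sensor world pos = (6, -5); dR² = 52
sL = 200/136 = 25/17
sR = 200/52 = 50/13
mL = -1·sL + 0·sR = -25/17
mR = -1·sL + 1/2·sR = 100/221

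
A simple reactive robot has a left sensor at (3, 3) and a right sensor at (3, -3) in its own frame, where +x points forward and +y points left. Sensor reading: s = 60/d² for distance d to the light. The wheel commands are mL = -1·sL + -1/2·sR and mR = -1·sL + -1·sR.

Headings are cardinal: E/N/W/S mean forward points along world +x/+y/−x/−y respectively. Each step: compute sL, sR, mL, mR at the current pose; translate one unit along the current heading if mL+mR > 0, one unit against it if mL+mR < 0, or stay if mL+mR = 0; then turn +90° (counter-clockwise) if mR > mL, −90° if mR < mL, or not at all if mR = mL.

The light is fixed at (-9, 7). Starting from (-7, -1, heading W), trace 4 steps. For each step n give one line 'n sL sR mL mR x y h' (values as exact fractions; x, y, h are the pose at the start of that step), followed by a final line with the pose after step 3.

n=0: pose=(-7,-1,W); sL=30/61, sR=30/13; mL=-1305/793, mR=-2220/793; mL+mR=-3525/793 → advance -1; mR−mL=-15/13 → turn -1·90°
n=1: pose=(-6,-1,N); sL=12/5, sR=60/61; mL=-882/305, mR=-1032/305; mL+mR=-1914/305 → advance -1; mR−mL=-30/61 → turn -1·90°
n=2: pose=(-6,-2,E); sL=5/6, sR=1/3; mL=-1, mR=-7/6; mL+mR=-13/6 → advance -1; mR−mL=-1/6 → turn -1·90°
n=3: pose=(-7,-2,S); sL=60/169, sR=12/29; mL=-2754/4901, mR=-3768/4901; mL+mR=-6522/4901 → advance -1; mR−mL=-6/29 → turn -1·90°

0 30/61 30/13 -1305/793 -2220/793 -7 -1 W
1 12/5 60/61 -882/305 -1032/305 -6 -1 N
2 5/6 1/3 -1 -7/6 -6 -2 E
3 60/169 12/29 -2754/4901 -3768/4901 -7 -2 S
final -7 -1 W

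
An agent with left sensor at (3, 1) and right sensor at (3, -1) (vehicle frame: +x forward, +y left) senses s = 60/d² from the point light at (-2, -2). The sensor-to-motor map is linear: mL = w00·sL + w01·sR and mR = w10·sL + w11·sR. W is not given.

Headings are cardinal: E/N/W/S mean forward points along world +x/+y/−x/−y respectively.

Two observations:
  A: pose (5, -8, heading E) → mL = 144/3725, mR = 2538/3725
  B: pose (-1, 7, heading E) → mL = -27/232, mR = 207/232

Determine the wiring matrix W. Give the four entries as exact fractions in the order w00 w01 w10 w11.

1/2 -1/2 1 1/2

obs A: pose=(5,-8,E) → sL=12/25, sR=60/149, mL=144/3725, mR=2538/3725
obs B: pose=(-1,7,E) → sL=15/29, sR=3/4, mL=-27/232, mR=207/232
sensor matrix S = [[12/25, 60/149], [15/29, 3/4]]; det S = 16389/108025
solve [mL_A; mL_B] = S·[w00; w01] and [mR_A; mR_B] = S·[w10; w11]:
  w00 = 1/2, w01 = -1/2, w10 = 1, w11 = 1/2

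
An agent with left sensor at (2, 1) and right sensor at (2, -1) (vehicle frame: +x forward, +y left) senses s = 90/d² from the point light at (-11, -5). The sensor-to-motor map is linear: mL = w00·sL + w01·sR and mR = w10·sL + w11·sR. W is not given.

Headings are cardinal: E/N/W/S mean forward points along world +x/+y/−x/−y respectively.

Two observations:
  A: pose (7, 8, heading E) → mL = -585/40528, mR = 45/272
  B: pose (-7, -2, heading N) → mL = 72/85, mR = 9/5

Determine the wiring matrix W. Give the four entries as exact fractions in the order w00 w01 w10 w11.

1 -1 0 1

obs A: pose=(7,8,E) → sL=45/298, sR=45/272, mL=-585/40528, mR=45/272
obs B: pose=(-7,-2,N) → sL=45/17, sR=9/5, mL=72/85, mR=9/5
sensor matrix S = [[45/298, 45/272], [45/17, 9/5]]; det S = -114453/688976
solve [mL_A; mL_B] = S·[w00; w01] and [mR_A; mR_B] = S·[w10; w11]:
  w00 = 1, w01 = -1, w10 = 0, w11 = 1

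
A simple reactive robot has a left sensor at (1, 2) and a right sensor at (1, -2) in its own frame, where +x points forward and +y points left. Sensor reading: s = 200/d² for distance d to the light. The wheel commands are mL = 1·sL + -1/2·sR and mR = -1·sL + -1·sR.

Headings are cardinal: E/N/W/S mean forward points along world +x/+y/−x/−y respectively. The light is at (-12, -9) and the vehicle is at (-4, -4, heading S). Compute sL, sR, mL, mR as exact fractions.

left sensor world pos  = (-2, -5); dL² = 116
right sensor world pos = (-6, -5); dR² = 52
sL = 200/116 = 50/29
sR = 200/52 = 50/13
mL = 1·sL + -1/2·sR = -75/377
mR = -1·sL + -1·sR = -2100/377

50/29 50/13 -75/377 -2100/377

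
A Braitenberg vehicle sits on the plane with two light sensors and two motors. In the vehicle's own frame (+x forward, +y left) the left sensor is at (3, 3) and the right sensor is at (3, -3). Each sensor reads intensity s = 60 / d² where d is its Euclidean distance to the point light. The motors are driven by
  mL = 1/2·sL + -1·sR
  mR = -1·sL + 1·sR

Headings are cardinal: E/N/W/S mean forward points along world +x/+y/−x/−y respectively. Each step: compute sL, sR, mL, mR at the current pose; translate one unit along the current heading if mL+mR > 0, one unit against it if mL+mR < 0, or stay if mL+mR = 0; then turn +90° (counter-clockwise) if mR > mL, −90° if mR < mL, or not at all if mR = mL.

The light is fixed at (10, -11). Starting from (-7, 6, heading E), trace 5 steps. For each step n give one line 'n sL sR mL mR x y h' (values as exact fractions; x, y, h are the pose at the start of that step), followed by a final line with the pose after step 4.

0 15/149 15/98 -750/7301 765/14602 -7 6 E
1 60/841 12/125 -6342/105125 2592/105125 -8 6 N
2 6/61 30/401 -627/24461 -576/24461 -8 5 W
3 12/73 60/569 -966/41537 -2448/41537 -7 5 S
4 15/149 3/40 -147/5960 -153/5960 -7 6 W
final -6 6 N

n=0: pose=(-7,6,E); sL=15/149, sR=15/98; mL=-750/7301, mR=765/14602; mL+mR=-15/298 → advance -1; mR−mL=2265/14602 → turn +1·90°
n=1: pose=(-8,6,N); sL=60/841, sR=12/125; mL=-6342/105125, mR=2592/105125; mL+mR=-30/841 → advance -1; mR−mL=8934/105125 → turn +1·90°
n=2: pose=(-8,5,W); sL=6/61, sR=30/401; mL=-627/24461, mR=-576/24461; mL+mR=-3/61 → advance -1; mR−mL=51/24461 → turn +1·90°
n=3: pose=(-7,5,S); sL=12/73, sR=60/569; mL=-966/41537, mR=-2448/41537; mL+mR=-6/73 → advance -1; mR−mL=-1482/41537 → turn -1·90°
n=4: pose=(-7,6,W); sL=15/149, sR=3/40; mL=-147/5960, mR=-153/5960; mL+mR=-15/298 → advance -1; mR−mL=-3/2980 → turn -1·90°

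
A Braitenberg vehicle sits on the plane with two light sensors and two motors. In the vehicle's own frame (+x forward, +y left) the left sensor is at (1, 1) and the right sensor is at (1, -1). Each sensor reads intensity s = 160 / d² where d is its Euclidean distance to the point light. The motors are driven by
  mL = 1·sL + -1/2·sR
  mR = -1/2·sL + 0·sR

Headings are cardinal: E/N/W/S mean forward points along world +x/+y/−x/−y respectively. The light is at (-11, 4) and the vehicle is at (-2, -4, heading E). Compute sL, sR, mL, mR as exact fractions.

160/149 160/181 17040/26969 -80/149

left sensor world pos  = (-1, -3); dL² = 149
right sensor world pos = (-1, -5); dR² = 181
sL = 160/149 = 160/149
sR = 160/181 = 160/181
mL = 1·sL + -1/2·sR = 17040/26969
mR = -1/2·sL + 0·sR = -80/149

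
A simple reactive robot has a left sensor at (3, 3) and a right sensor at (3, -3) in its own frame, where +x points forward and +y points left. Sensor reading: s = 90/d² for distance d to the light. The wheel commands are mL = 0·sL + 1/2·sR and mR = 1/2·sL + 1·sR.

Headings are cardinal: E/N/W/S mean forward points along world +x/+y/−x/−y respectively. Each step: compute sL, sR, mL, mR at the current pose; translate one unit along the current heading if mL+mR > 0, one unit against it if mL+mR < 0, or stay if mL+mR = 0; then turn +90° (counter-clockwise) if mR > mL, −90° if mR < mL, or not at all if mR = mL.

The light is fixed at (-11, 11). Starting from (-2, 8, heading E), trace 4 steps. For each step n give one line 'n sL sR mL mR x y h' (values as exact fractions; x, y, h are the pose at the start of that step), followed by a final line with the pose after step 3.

0 5/8 1/2 1/4 13/16 -2 8 E
1 90/49 90/169 45/169 12015/8281 -1 8 N
2 45/37 9/5 9/10 891/370 -1 9 W
3 90/169 90/61 45/61 17955/10309 -2 9 S
final -2 8 E

n=0: pose=(-2,8,E); sL=5/8, sR=1/2; mL=1/4, mR=13/16; mL+mR=17/16 → advance +1; mR−mL=9/16 → turn +1·90°
n=1: pose=(-1,8,N); sL=90/49, sR=90/169; mL=45/169, mR=12015/8281; mL+mR=14220/8281 → advance +1; mR−mL=9810/8281 → turn +1·90°
n=2: pose=(-1,9,W); sL=45/37, sR=9/5; mL=9/10, mR=891/370; mL+mR=612/185 → advance +1; mR−mL=279/185 → turn +1·90°
n=3: pose=(-2,9,S); sL=90/169, sR=90/61; mL=45/61, mR=17955/10309; mL+mR=25560/10309 → advance +1; mR−mL=10350/10309 → turn +1·90°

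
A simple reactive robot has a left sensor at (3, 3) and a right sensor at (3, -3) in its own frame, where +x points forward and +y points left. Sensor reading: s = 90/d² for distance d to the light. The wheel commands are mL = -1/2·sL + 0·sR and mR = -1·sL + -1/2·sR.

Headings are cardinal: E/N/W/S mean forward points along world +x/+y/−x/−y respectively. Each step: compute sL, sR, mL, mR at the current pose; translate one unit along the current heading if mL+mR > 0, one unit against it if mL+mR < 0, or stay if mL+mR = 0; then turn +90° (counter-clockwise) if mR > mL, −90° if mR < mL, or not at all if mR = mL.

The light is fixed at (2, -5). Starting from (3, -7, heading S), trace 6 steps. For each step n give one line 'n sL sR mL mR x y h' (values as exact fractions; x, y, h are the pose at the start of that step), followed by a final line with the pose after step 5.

0 90/41 90/29 -45/41 -4455/1189 3 -7 S
1 9/2 45/4 -9/4 -81/8 3 -6 W
2 18 90/29 -9 -567/29 4 -6 N
3 45/13 9/5 -45/26 -567/130 4 -7 E
4 90/41 90/29 -45/41 -4455/1189 3 -7 S
5 9/2 45/4 -9/4 -81/8 3 -6 W
final 4 -6 N

n=0: pose=(3,-7,S); sL=90/41, sR=90/29; mL=-45/41, mR=-4455/1189; mL+mR=-5760/1189 → advance -1; mR−mL=-3150/1189 → turn -1·90°
n=1: pose=(3,-6,W); sL=9/2, sR=45/4; mL=-9/4, mR=-81/8; mL+mR=-99/8 → advance -1; mR−mL=-63/8 → turn -1·90°
n=2: pose=(4,-6,N); sL=18, sR=90/29; mL=-9, mR=-567/29; mL+mR=-828/29 → advance -1; mR−mL=-306/29 → turn -1·90°
n=3: pose=(4,-7,E); sL=45/13, sR=9/5; mL=-45/26, mR=-567/130; mL+mR=-396/65 → advance -1; mR−mL=-171/65 → turn -1·90°
n=4: pose=(3,-7,S); sL=90/41, sR=90/29; mL=-45/41, mR=-4455/1189; mL+mR=-5760/1189 → advance -1; mR−mL=-3150/1189 → turn -1·90°
n=5: pose=(3,-6,W); sL=9/2, sR=45/4; mL=-9/4, mR=-81/8; mL+mR=-99/8 → advance -1; mR−mL=-63/8 → turn -1·90°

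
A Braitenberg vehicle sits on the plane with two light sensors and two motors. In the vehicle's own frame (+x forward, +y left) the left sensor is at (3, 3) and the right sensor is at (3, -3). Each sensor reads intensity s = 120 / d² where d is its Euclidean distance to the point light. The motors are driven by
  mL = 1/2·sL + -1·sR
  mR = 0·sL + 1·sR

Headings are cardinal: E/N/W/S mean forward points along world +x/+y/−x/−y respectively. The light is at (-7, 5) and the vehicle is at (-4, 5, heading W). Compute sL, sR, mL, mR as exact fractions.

40/3 40/3 -20/3 40/3

left sensor world pos  = (-7, 2); dL² = 9
right sensor world pos = (-7, 8); dR² = 9
sL = 120/9 = 40/3
sR = 120/9 = 40/3
mL = 1/2·sL + -1·sR = -20/3
mR = 0·sL + 1·sR = 40/3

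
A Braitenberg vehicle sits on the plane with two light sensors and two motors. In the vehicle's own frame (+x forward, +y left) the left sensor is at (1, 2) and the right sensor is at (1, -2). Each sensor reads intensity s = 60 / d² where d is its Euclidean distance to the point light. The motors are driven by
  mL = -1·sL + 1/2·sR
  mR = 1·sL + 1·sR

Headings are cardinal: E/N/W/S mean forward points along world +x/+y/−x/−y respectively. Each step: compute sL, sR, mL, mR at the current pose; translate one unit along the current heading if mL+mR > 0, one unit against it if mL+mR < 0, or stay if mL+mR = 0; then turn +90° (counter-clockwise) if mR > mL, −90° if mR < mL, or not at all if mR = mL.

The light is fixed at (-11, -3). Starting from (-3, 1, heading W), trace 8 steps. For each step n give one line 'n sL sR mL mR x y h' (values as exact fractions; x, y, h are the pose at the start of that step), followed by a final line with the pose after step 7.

n=0: pose=(-3,1,W); sL=60/53, sR=12/17; mL=-702/901, mR=1656/901; mL+mR=18/17 → advance +1; mR−mL=2358/901 → turn +1·90°
n=1: pose=(-4,1,S); sL=2/3, sR=30/17; mL=11/51, mR=124/51; mL+mR=45/17 → advance +1; mR−mL=113/51 → turn +1·90°
n=2: pose=(-4,0,E); sL=60/89, sR=12/13; mL=-246/1157, mR=1848/1157; mL+mR=18/13 → advance +1; mR−mL=2094/1157 → turn +1·90°
n=3: pose=(-3,0,N); sL=15/13, sR=15/29; mL=-675/754, mR=630/377; mL+mR=45/58 → advance +1; mR−mL=1935/754 → turn +1·90°
n=4: pose=(-3,1,W); sL=60/53, sR=12/17; mL=-702/901, mR=1656/901; mL+mR=18/17 → advance +1; mR−mL=2358/901 → turn +1·90°
n=5: pose=(-4,1,S); sL=2/3, sR=30/17; mL=11/51, mR=124/51; mL+mR=45/17 → advance +1; mR−mL=113/51 → turn +1·90°
n=6: pose=(-4,0,E); sL=60/89, sR=12/13; mL=-246/1157, mR=1848/1157; mL+mR=18/13 → advance +1; mR−mL=2094/1157 → turn +1·90°
n=7: pose=(-3,0,N); sL=15/13, sR=15/29; mL=-675/754, mR=630/377; mL+mR=45/58 → advance +1; mR−mL=1935/754 → turn +1·90°

0 60/53 12/17 -702/901 1656/901 -3 1 W
1 2/3 30/17 11/51 124/51 -4 1 S
2 60/89 12/13 -246/1157 1848/1157 -4 0 E
3 15/13 15/29 -675/754 630/377 -3 0 N
4 60/53 12/17 -702/901 1656/901 -3 1 W
5 2/3 30/17 11/51 124/51 -4 1 S
6 60/89 12/13 -246/1157 1848/1157 -4 0 E
7 15/13 15/29 -675/754 630/377 -3 0 N
final -3 1 W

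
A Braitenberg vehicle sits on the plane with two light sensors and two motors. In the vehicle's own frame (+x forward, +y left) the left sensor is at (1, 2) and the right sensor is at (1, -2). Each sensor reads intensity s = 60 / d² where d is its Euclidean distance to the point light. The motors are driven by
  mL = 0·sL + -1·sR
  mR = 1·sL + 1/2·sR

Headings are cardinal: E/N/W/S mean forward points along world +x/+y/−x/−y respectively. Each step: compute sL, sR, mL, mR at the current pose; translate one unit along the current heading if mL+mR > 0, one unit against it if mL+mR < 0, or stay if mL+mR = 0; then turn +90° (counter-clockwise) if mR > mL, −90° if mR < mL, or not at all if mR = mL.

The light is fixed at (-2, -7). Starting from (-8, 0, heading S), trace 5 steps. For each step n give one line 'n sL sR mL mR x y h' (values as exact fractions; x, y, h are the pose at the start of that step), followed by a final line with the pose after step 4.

n=0: pose=(-8,0,S); sL=15/13, sR=3/5; mL=-3/5, mR=189/130; mL+mR=111/130 → advance +1; mR−mL=267/130 → turn +1·90°
n=1: pose=(-8,-1,E); sL=60/89, sR=60/41; mL=-60/41, mR=5130/3649; mL+mR=-210/3649 → advance -1; mR−mL=10470/3649 → turn +1·90°
n=2: pose=(-9,-1,N); sL=6/13, sR=30/37; mL=-30/37, mR=417/481; mL+mR=27/481 → advance +1; mR−mL=807/481 → turn +1·90°
n=3: pose=(-9,0,W); sL=60/89, sR=12/29; mL=-12/29, mR=2274/2581; mL+mR=1206/2581 → advance +1; mR−mL=3342/2581 → turn +1·90°
n=4: pose=(-10,0,S); sL=5/6, sR=15/34; mL=-15/34, mR=215/204; mL+mR=125/204 → advance +1; mR−mL=305/204 → turn +1·90°

0 15/13 3/5 -3/5 189/130 -8 0 S
1 60/89 60/41 -60/41 5130/3649 -8 -1 E
2 6/13 30/37 -30/37 417/481 -9 -1 N
3 60/89 12/29 -12/29 2274/2581 -9 0 W
4 5/6 15/34 -15/34 215/204 -10 0 S
final -10 -1 E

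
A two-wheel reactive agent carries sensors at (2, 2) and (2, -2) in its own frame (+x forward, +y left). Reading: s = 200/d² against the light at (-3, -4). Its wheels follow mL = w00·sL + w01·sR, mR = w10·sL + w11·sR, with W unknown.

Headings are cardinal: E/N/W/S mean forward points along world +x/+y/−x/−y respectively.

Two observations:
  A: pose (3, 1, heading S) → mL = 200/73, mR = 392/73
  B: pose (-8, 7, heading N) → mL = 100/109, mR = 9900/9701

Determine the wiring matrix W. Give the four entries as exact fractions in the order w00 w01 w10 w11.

1 0 1/2 1/2

obs A: pose=(3,1,S) → sL=200/73, sR=8, mL=200/73, mR=392/73
obs B: pose=(-8,7,N) → sL=100/109, sR=100/89, mL=100/109, mR=9900/9701
sensor matrix S = [[200/73, 8], [100/109, 100/89]]; det S = -3017600/708173
solve [mL_A; mL_B] = S·[w00; w01] and [mR_A; mR_B] = S·[w10; w11]:
  w00 = 1, w01 = 0, w10 = 1/2, w11 = 1/2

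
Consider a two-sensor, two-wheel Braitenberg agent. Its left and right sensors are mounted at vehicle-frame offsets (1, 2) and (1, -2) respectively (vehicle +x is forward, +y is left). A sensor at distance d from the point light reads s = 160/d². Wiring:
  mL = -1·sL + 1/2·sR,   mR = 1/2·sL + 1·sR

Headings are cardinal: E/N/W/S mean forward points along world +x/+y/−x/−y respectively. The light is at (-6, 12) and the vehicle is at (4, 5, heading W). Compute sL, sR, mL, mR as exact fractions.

left sensor world pos  = (3, 3); dL² = 162
right sensor world pos = (3, 7); dR² = 106
sL = 160/162 = 80/81
sR = 160/106 = 80/53
mL = -1·sL + 1/2·sR = -1000/4293
mR = 1/2·sL + 1·sR = 8600/4293

80/81 80/53 -1000/4293 8600/4293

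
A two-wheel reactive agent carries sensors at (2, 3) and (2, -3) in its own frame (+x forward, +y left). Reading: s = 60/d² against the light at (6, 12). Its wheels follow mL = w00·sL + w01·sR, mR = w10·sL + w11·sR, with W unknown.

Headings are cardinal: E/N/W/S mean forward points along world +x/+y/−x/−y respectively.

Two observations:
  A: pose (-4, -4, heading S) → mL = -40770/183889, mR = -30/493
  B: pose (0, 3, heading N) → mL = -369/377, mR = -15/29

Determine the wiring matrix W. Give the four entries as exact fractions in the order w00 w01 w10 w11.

obs A: pose=(-4,-4,S) → sL=60/373, sR=60/493, mL=-40770/183889, mR=-30/493
obs B: pose=(0,3,N) → sL=6/13, sR=30/29, mL=-369/377, mR=-15/29
sensor matrix S = [[60/373, 60/493], [6/13, 30/29]]; det S = 263520/2390557
solve [mL_A; mL_B] = S·[w00; w01] and [mR_A; mR_B] = S·[w10; w11]:
  w00 = -1, w01 = -1/2, w10 = 0, w11 = -1/2

-1 -1/2 0 -1/2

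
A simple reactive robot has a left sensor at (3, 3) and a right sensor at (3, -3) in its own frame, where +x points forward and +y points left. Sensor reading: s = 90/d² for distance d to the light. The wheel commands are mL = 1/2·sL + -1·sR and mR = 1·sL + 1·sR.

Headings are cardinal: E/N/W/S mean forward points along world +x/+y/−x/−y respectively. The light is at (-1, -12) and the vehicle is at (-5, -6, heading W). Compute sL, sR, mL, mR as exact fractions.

45/29 9/13 63/754 846/377

left sensor world pos  = (-8, -9); dL² = 58
right sensor world pos = (-8, -3); dR² = 130
sL = 90/58 = 45/29
sR = 90/130 = 9/13
mL = 1/2·sL + -1·sR = 63/754
mR = 1·sL + 1·sR = 846/377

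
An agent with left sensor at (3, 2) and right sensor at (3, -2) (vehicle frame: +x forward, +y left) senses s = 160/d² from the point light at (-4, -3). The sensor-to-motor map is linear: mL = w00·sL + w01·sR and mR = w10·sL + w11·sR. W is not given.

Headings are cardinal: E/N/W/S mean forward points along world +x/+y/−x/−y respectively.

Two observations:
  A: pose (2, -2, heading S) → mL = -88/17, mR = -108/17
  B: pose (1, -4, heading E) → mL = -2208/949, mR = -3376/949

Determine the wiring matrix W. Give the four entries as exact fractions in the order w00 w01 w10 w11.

obs A: pose=(2,-2,S) → sL=40/17, sR=8, mL=-88/17, mR=-108/17
obs B: pose=(1,-4,E) → sL=32/13, sR=160/73, mL=-2208/949, mR=-3376/949
sensor matrix S = [[40/17, 8], [32/13, 160/73]]; det S = -234496/16133
solve [mL_A; mL_B] = S·[w00; w01] and [mR_A; mR_B] = S·[w10; w11]:
  w00 = -1/2, w01 = -1/2, w10 = -1, w11 = -1/2

-1/2 -1/2 -1 -1/2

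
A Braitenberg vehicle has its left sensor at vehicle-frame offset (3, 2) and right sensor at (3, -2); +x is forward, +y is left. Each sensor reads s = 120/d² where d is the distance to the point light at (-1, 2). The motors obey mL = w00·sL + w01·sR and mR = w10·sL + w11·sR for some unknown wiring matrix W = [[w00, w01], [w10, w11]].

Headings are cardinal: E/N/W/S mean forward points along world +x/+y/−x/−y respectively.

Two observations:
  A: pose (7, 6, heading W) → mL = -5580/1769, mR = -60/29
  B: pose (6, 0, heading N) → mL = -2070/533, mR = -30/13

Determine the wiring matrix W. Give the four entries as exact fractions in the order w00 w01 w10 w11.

obs A: pose=(7,6,W) → sL=120/29, sR=120/61, mL=-5580/1769, mR=-60/29
obs B: pose=(6,0,N) → sL=60/13, sR=60/41, mL=-2070/533, mR=-30/13
sensor matrix S = [[120/29, 120/61], [60/13, 60/41]]; det S = -2851200/942877
solve [mL_A; mL_B] = S·[w00; w01] and [mR_A; mR_B] = S·[w10; w11]:
  w00 = -1, w01 = 1/2, w10 = -1/2, w11 = 0

-1 1/2 -1/2 0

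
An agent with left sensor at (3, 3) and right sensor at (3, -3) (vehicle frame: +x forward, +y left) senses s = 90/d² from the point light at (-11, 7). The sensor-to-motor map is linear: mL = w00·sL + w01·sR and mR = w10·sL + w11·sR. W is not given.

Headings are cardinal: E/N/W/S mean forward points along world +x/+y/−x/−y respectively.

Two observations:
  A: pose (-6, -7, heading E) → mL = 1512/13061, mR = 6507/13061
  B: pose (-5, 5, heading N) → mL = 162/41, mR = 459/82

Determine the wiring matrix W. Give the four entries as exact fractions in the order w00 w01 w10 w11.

obs A: pose=(-6,-7,E) → sL=18/37, sR=90/353, mL=1512/13061, mR=6507/13061
obs B: pose=(-5,5,N) → sL=9, sR=45/41, mL=162/41, mR=459/82
sensor matrix S = [[18/37, 90/353], [9, 45/41]]; det S = -942840/535501
solve [mL_A; mL_B] = S·[w00; w01] and [mR_A; mR_B] = S·[w10; w11]:
  w00 = 1/2, w01 = -1/2, w10 = 1/2, w11 = 1

1/2 -1/2 1/2 1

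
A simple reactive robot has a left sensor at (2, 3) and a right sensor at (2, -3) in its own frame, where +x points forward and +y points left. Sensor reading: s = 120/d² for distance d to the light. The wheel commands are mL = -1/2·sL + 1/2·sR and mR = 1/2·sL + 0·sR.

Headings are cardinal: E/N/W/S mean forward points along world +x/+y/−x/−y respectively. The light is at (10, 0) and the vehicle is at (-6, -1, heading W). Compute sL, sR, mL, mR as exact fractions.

left sensor world pos  = (-8, -4); dL² = 340
right sensor world pos = (-8, 2); dR² = 328
sL = 120/340 = 6/17
sR = 120/328 = 15/41
mL = -1/2·sL + 1/2·sR = 9/1394
mR = 1/2·sL + 0·sR = 3/17

6/17 15/41 9/1394 3/17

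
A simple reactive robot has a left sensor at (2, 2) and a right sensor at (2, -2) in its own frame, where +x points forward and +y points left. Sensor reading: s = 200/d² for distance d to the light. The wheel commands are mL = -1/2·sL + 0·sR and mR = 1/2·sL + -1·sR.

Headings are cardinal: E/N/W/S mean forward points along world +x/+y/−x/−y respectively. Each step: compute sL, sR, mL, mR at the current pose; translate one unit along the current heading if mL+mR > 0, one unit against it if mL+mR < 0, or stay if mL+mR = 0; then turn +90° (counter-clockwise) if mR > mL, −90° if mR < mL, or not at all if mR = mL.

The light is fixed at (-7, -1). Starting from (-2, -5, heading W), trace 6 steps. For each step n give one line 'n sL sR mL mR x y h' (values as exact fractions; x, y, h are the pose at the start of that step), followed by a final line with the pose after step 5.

0 40/9 200/13 -20/9 -1540/117 -2 -5 W
1 10 50/17 -5 35/17 -1 -5 N
2 40/13 8 -20/13 -84/13 -1 -6 W
3 100/17 20/9 -50/17 110/153 0 -6 N
4 200/89 200/41 -100/89 -13700/3649 0 -7 W
5 50/13 50/29 -25/13 75/377 1 -7 N
final 1 -8 W

n=0: pose=(-2,-5,W); sL=40/9, sR=200/13; mL=-20/9, mR=-1540/117; mL+mR=-200/13 → advance -1; mR−mL=-1280/117 → turn -1·90°
n=1: pose=(-1,-5,N); sL=10, sR=50/17; mL=-5, mR=35/17; mL+mR=-50/17 → advance -1; mR−mL=120/17 → turn +1·90°
n=2: pose=(-1,-6,W); sL=40/13, sR=8; mL=-20/13, mR=-84/13; mL+mR=-8 → advance -1; mR−mL=-64/13 → turn -1·90°
n=3: pose=(0,-6,N); sL=100/17, sR=20/9; mL=-50/17, mR=110/153; mL+mR=-20/9 → advance -1; mR−mL=560/153 → turn +1·90°
n=4: pose=(0,-7,W); sL=200/89, sR=200/41; mL=-100/89, mR=-13700/3649; mL+mR=-200/41 → advance -1; mR−mL=-9600/3649 → turn -1·90°
n=5: pose=(1,-7,N); sL=50/13, sR=50/29; mL=-25/13, mR=75/377; mL+mR=-50/29 → advance -1; mR−mL=800/377 → turn +1·90°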